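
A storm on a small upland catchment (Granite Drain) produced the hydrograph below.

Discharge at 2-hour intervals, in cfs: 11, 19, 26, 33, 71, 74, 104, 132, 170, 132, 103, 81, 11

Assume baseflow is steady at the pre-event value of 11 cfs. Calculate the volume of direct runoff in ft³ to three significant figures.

V ≈ 5.93 × 10^6 ft³

Direct-runoff ordinates (Q − Q_b): 0.0, 8.0, 15.0, 22.0, 60.0, 63.0, 93.0, 121.0, 159.0, 121.0, 92.0, 70.0, 0.0 cfs.
ΣQ_DR = 824.0 cfs.
With Δt = 2 h = 7200 s, V = ΣQ_DR · Δt = 824.0 × 7200 = 5.93 × 10^6 ft³.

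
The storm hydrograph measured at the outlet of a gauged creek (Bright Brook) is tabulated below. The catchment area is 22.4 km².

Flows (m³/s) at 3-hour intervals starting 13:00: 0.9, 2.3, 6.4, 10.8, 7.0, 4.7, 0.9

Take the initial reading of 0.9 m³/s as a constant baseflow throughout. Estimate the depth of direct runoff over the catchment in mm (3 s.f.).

d ≈ 12.9 mm

Direct runoff: 0.0, 1.4, 5.5, 9.9, 6.1, 3.8, 0.0 m³/s; ΣQ_DR = 26.70 m³/s.
V = ΣQ_DR · Δt = 26.70 × 10800 s = 2.884 × 10^5 m³.
Over A = 22.4 km², depth = V / A = 12.9 mm.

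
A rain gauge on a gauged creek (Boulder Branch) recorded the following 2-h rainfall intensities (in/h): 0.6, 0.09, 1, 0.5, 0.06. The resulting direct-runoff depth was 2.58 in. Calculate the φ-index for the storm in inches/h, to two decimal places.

Only the 3 blocks with intensity above φ contribute runoff: 0.6, 1, 0.5 in/h.
Σ(I−φ)·Δt = d  ⇒  (0.6+1+0.5 − 3φ)·2 = 2.58
φ = (2.100 − 2.58/2) / 3 = 0.27 in/h.

φ ≈ 0.27 in/h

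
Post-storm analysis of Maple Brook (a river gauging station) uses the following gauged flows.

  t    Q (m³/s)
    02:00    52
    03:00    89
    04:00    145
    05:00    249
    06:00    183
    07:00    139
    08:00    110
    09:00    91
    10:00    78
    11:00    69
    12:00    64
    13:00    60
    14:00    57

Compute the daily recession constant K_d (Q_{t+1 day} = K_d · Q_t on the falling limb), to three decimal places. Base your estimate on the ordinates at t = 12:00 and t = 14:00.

K_d ≈ 0.249

Between t = 12:00 and t = 14:00 the flow falls from 64 to 57 m³/s over 2×1 h = 2 h.
Per-interval ratio K = (57/64)^(1/2) = 0.9437; K_d = K^(24/1) = 0.249.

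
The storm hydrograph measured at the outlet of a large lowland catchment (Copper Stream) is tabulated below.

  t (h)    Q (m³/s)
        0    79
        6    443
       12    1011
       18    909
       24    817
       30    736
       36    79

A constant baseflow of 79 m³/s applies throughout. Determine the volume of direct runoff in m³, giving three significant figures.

V ≈ 7.61 × 10^7 m³

Direct-runoff ordinates (Q − Q_b): 0.0, 364.0, 932.0, 830.0, 738.0, 657.0, 0.0 m³/s.
ΣQ_DR = 3521 m³/s.
With Δt = 6 h = 21600 s, V = ΣQ_DR · Δt = 3521 × 21600 = 7.61 × 10^7 m³.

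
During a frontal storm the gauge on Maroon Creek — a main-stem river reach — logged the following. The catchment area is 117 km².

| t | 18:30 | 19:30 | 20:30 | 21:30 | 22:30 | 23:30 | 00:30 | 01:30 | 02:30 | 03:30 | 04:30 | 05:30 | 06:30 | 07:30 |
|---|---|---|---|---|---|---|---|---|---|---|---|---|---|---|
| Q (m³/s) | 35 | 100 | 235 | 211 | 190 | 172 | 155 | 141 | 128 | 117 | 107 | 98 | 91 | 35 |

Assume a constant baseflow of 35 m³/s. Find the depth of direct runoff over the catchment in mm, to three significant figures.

Direct runoff: 0.0, 65.0, 200.0, 176.0, 155.0, 137.0, 120.0, 106.0, 93.0, 82.0, 72.0, 63.0, 56.0, 0.0 m³/s; ΣQ_DR = 1325 m³/s.
V = ΣQ_DR · Δt = 1325 × 3600 s = 4.770 × 10^6 m³.
Over A = 117 km², depth = V / A = 40.8 mm.

d ≈ 40.8 mm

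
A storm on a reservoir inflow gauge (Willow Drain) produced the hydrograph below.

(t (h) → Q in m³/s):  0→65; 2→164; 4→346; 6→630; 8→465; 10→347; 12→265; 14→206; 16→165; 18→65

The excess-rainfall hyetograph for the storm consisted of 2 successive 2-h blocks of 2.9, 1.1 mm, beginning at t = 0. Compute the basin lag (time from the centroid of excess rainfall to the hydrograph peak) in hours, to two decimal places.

Centroid of excess rainfall: t_c = Σ P_i·t̄_i / ΣP_i = 1.5500 h (block centres at 1, 3 h).
Hydrograph peak occurs at t = 6 h, so basin lag t_L = 6 − 1.5500 = 4.45 h.

t_L ≈ 4.45 h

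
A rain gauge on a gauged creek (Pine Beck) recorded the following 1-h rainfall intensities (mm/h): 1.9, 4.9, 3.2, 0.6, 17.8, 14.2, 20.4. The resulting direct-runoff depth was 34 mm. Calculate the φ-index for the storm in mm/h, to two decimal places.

Only the 3 blocks with intensity above φ contribute runoff: 17.8, 14.2, 20.4 mm/h.
Σ(I−φ)·Δt = d  ⇒  (17.8+14.2+20.4 − 3φ)·1 = 34
φ = (52.40 − 34/1) / 3 = 6.13 mm/h.

φ ≈ 6.13 mm/h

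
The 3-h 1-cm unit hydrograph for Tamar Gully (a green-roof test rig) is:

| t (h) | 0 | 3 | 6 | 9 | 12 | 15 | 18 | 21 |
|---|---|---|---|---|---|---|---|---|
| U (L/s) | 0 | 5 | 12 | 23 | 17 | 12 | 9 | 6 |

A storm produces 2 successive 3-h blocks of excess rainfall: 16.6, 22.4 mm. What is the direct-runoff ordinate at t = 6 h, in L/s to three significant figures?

By discrete convolution, Q_j = Σ (P_i / 10 mm) · U_{j−i}.
At t = 6 h (j=2): Q = (16.6/10)·12 + (22.4/10)·5 = 31.1 L/s.

Q ≈ 31.1 L/s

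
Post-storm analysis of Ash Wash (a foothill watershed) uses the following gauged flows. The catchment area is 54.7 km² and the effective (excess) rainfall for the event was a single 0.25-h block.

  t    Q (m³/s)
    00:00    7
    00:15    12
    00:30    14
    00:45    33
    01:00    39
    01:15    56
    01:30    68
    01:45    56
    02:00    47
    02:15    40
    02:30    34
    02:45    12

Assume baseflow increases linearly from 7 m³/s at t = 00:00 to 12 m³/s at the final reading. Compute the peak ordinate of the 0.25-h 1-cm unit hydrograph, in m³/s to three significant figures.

U_p ≈ 117 m³/s

Direct runoff: 0.00, 4.55, 6.09, 24.64, 30.18, 46.73, 58.27, 45.82, 36.36, 28.91, 22.45, 0.00 m³/s; ΣQ_DR = 304.0 m³/s, peak = 58.27 m³/s.
Runoff depth d = ΣQ_DR·Δt / A = 304.0 × 900 / (54.7 km²) = 5.002 mm.
The 1-cm UH is the DRH scaled by (10 mm)/d, so U_p = 58.27 × 10/5.002 = 117 m³/s.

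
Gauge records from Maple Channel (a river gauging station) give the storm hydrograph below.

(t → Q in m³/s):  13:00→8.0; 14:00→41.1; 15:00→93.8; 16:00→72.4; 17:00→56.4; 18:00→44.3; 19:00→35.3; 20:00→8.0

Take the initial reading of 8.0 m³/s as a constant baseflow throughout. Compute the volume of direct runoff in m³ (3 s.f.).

V ≈ 1.06 × 10^6 m³

Direct-runoff ordinates (Q − Q_b): 0.0, 33.1, 85.8, 64.4, 48.4, 36.3, 27.3, 0.0 m³/s.
ΣQ_DR = 295.3 m³/s.
With Δt = 1 h = 3600 s, V = ΣQ_DR · Δt = 295.3 × 3600 = 1.06 × 10^6 m³.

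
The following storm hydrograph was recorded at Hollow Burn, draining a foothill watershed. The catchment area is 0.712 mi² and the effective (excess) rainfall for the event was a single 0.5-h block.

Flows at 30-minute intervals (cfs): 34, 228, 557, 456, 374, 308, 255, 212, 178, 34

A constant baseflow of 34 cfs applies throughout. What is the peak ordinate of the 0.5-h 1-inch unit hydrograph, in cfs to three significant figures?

U_p ≈ 209 cfs

Direct runoff: 0.0, 194.0, 523.0, 422.0, 340.0, 274.0, 221.0, 178.0, 144.0, 0.0 cfs; ΣQ_DR = 2296 cfs, peak = 523.0 cfs.
Runoff depth d = ΣQ_DR·Δt / A = 2296 × 1800 / (0.712 mi²) = 2.498 in.
The 1-inch UH is the DRH scaled by (1 in)/d, so U_p = 523.0 × 1/2.498 = 209 cfs.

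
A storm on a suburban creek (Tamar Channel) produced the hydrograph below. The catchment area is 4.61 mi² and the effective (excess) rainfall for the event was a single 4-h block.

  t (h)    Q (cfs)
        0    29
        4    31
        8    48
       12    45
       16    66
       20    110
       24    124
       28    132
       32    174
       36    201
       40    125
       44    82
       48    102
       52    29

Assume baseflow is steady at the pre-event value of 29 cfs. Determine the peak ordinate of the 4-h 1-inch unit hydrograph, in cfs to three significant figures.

U_p ≈ 143 cfs

Direct runoff: 0.0, 2.0, 19.0, 16.0, 37.0, 81.0, 95.0, 103.0, 145.0, 172.0, 96.0, 53.0, 73.0, 0.0 cfs; ΣQ_DR = 892.0 cfs, peak = 172.0 cfs.
Runoff depth d = ΣQ_DR·Δt / A = 892.0 × 14400 / (4.61 mi²) = 1.199 in.
The 1-inch UH is the DRH scaled by (1 in)/d, so U_p = 172.0 × 1/1.199 = 143 cfs.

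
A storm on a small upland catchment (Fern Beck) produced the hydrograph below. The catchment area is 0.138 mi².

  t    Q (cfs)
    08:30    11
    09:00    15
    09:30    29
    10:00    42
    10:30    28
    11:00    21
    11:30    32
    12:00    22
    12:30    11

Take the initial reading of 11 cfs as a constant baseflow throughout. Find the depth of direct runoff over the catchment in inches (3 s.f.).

Direct runoff: 0.0, 4.0, 18.0, 31.0, 17.0, 10.0, 21.0, 11.0, 0.0 cfs; ΣQ_DR = 112.0 cfs.
V = ΣQ_DR · Δt = 112.0 × 1800 s = 2.016 × 10^5 ft³.
Over A = 0.138 mi², depth = V / A = 0.629 in.

d ≈ 0.629 in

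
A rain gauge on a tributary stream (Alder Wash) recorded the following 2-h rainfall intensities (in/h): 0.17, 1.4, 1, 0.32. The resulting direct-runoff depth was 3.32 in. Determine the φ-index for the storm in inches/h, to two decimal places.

Only the 2 blocks with intensity above φ contribute runoff: 1.4, 1 in/h.
Σ(I−φ)·Δt = d  ⇒  (1.4+1 − 2φ)·2 = 3.32
φ = (2.400 − 3.32/2) / 2 = 0.37 in/h.

φ ≈ 0.37 in/h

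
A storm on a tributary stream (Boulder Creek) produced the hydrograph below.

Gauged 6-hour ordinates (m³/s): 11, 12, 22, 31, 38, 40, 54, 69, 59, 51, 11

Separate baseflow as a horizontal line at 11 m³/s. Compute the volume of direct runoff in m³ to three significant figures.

Direct-runoff ordinates (Q − Q_b): 0.0, 1.0, 11.0, 20.0, 27.0, 29.0, 43.0, 58.0, 48.0, 40.0, 0.0 m³/s.
ΣQ_DR = 277.0 m³/s.
With Δt = 6 h = 21600 s, V = ΣQ_DR · Δt = 277.0 × 21600 = 5.98 × 10^6 m³.

V ≈ 5.98 × 10^6 m³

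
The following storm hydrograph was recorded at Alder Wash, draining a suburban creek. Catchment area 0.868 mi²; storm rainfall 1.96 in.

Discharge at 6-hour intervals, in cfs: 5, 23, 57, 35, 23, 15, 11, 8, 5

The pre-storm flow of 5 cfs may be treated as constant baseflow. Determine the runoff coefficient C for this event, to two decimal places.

ΣQ_DR = 137.0 cfs; V = ΣQ_DR·Δt = 2.959 × 10^6 ft³.
Runoff depth d = V / A = 1.467 in.
C = d / P = 1.467 / 1.96 = 0.75.

C ≈ 0.75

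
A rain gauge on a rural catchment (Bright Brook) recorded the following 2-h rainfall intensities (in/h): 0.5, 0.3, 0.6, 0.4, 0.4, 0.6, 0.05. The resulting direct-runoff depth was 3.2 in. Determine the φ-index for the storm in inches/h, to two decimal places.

φ ≈ 0.20 in/h

Only the 6 blocks with intensity above φ contribute runoff: 0.5, 0.3, 0.6, 0.4, 0.4, 0.6 in/h.
Σ(I−φ)·Δt = d  ⇒  (0.5+0.3+0.6+0.4+0.4+0.6 − 6φ)·2 = 3.2
φ = (2.800 − 3.2/2) / 6 = 0.20 in/h.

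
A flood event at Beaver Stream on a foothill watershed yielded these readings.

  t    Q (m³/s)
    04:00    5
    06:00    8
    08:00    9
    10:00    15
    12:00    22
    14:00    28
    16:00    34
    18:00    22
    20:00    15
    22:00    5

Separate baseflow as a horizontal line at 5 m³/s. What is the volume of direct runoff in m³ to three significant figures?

Direct-runoff ordinates (Q − Q_b): 0.0, 3.0, 4.0, 10.0, 17.0, 23.0, 29.0, 17.0, 10.0, 0.0 m³/s.
ΣQ_DR = 113.0 m³/s.
With Δt = 2 h = 7200 s, V = ΣQ_DR · Δt = 113.0 × 7200 = 8.14 × 10^5 m³.

V ≈ 8.14 × 10^5 m³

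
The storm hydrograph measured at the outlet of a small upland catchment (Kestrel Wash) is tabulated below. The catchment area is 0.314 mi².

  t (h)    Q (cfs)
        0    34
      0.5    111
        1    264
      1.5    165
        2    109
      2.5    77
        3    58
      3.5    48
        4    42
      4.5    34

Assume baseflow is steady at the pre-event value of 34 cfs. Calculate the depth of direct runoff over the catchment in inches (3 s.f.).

Direct runoff: 0.0, 77.0, 230.0, 131.0, 75.0, 43.0, 24.0, 14.0, 8.0, 0.0 cfs; ΣQ_DR = 602.0 cfs.
V = ΣQ_DR · Δt = 602.0 × 1800 s = 1.084 × 10^6 ft³.
Over A = 0.314 mi², depth = V / A = 1.49 in.

d ≈ 1.49 in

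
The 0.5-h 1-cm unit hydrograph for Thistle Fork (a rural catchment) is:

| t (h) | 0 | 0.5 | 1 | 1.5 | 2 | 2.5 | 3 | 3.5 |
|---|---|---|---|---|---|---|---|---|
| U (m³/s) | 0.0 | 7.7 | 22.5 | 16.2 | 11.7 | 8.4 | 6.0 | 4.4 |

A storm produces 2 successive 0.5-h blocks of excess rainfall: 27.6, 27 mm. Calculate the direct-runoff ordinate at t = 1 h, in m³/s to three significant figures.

Q ≈ 82.9 m³/s

By discrete convolution, Q_j = Σ (P_i / 10 mm) · U_{j−i}.
At t = 1 h (j=2): Q = (27.6/10)·22.5 + (27/10)·7.7 = 82.9 m³/s.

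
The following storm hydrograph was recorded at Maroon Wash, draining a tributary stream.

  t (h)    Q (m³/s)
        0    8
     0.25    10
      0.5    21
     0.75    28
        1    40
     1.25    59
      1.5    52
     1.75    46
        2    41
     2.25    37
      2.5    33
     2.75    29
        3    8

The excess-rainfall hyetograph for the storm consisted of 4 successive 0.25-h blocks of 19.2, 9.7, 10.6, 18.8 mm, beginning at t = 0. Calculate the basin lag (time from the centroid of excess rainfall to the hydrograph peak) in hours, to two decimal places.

Centroid of excess rainfall: t_c = Σ P_i·t̄_i / ΣP_i = 0.4994 h (block centres at 0.125, 0.375, 0.625, 0.875 h).
Hydrograph peak occurs at t = 1.25 h, so basin lag t_L = 1.25 − 0.4994 = 0.75 h.

t_L ≈ 0.75 h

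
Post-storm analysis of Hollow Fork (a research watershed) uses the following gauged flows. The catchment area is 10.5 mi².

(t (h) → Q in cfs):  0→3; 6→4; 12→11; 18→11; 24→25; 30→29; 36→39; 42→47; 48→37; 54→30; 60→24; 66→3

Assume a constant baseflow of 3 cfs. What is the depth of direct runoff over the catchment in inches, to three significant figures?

d ≈ 0.201 in

Direct runoff: 0.0, 1.0, 8.0, 8.0, 22.0, 26.0, 36.0, 44.0, 34.0, 27.0, 21.0, 0.0 cfs; ΣQ_DR = 227.0 cfs.
V = ΣQ_DR · Δt = 227.0 × 21600 s = 4.903 × 10^6 ft³.
Over A = 10.5 mi², depth = V / A = 0.201 in.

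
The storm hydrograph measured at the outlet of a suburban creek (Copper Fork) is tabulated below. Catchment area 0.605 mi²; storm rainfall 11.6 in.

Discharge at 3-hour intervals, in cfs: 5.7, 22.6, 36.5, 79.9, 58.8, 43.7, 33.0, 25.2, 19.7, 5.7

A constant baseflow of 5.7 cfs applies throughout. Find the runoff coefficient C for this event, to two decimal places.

C ≈ 0.18

ΣQ_DR = 273.8 cfs; V = ΣQ_DR·Δt = 2.957 × 10^6 ft³.
Runoff depth d = V / A = 2.104 in.
C = d / P = 2.104 / 11.6 = 0.18.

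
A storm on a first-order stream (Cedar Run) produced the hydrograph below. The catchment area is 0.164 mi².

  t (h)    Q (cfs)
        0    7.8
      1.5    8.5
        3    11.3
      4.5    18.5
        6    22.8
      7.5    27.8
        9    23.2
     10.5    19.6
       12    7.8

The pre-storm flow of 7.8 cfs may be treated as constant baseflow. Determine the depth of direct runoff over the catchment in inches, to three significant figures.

Direct runoff: 0.0, 0.7, 3.5, 10.7, 15.0, 20.0, 15.4, 11.8, 0.0 cfs; ΣQ_DR = 77.10 cfs.
V = ΣQ_DR · Δt = 77.10 × 5400 s = 4.163 × 10^5 ft³.
Over A = 0.164 mi², depth = V / A = 1.09 in.

d ≈ 1.09 in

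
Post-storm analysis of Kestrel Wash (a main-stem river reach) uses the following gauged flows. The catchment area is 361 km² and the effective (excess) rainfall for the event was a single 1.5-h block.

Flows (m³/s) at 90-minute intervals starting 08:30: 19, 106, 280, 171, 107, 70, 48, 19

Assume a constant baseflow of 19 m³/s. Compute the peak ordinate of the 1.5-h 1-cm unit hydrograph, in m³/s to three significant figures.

Direct runoff: 0.0, 87.0, 261.0, 152.0, 88.0, 51.0, 29.0, 0.0 m³/s; ΣQ_DR = 668.0 m³/s, peak = 261.0 m³/s.
Runoff depth d = ΣQ_DR·Δt / A = 668.0 × 5400 / (361 km²) = 9.992 mm.
The 1-cm UH is the DRH scaled by (10 mm)/d, so U_p = 261.0 × 10/9.992 = 261 m³/s.

U_p ≈ 261 m³/s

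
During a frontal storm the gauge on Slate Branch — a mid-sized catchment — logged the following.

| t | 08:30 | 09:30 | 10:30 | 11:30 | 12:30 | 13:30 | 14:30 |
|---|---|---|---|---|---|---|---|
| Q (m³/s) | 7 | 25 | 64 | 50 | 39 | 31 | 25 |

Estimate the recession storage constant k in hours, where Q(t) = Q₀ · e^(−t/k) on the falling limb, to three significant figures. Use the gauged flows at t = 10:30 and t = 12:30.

k ≈ 4.04 h

On the falling limb, Q drops from 64 to 39 m³/s between t = 10:30 and t = 12:30 (Δt = 2 h).
k = −Δt / ln(Q₂/Q₁) = −2 / ln(39/64) = 4.04 h.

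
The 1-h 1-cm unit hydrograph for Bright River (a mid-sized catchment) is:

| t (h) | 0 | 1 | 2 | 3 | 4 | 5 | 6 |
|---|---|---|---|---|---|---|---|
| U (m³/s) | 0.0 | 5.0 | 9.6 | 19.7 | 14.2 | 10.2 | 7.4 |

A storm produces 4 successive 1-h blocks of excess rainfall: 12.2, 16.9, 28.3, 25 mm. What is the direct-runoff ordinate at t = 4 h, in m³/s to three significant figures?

Q ≈ 90.3 m³/s

By discrete convolution, Q_j = Σ (P_i / 10 mm) · U_{j−i}.
At t = 4 h (j=4): Q = (12.2/10)·14.2 + (16.9/10)·19.7 + (28.3/10)·9.6 + (25/10)·5.0 = 90.3 m³/s.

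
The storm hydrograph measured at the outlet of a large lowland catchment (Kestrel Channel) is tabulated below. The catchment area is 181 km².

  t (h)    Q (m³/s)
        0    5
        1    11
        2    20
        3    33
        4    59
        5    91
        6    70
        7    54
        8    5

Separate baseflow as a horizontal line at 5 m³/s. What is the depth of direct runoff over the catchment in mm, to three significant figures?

d ≈ 6.03 mm

Direct runoff: 0.0, 6.0, 15.0, 28.0, 54.0, 86.0, 65.0, 49.0, 0.0 m³/s; ΣQ_DR = 303.0 m³/s.
V = ΣQ_DR · Δt = 303.0 × 3600 s = 1.091 × 10^6 m³.
Over A = 181 km², depth = V / A = 6.03 mm.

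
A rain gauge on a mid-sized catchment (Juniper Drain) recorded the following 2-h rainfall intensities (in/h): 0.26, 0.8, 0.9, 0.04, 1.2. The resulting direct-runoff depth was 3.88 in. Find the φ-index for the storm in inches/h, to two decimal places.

Only the 3 blocks with intensity above φ contribute runoff: 0.8, 0.9, 1.2 in/h.
Σ(I−φ)·Δt = d  ⇒  (0.8+0.9+1.2 − 3φ)·2 = 3.88
φ = (2.900 − 3.88/2) / 3 = 0.32 in/h.

φ ≈ 0.32 in/h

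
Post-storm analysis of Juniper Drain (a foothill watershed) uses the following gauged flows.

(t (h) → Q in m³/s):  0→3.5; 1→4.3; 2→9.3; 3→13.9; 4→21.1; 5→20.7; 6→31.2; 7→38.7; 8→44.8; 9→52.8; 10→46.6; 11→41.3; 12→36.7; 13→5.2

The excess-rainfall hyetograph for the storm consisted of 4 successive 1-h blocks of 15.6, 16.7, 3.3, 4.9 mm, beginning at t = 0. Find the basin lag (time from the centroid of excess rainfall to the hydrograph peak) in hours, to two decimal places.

Centroid of excess rainfall: t_c = Σ P_i·t̄_i / ΣP_i = 1.4383 h (block centres at 0.5, 1.5, 2.5, 3.5 h).
Hydrograph peak occurs at t = 9 h, so basin lag t_L = 9 − 1.4383 = 7.56 h.

t_L ≈ 7.56 h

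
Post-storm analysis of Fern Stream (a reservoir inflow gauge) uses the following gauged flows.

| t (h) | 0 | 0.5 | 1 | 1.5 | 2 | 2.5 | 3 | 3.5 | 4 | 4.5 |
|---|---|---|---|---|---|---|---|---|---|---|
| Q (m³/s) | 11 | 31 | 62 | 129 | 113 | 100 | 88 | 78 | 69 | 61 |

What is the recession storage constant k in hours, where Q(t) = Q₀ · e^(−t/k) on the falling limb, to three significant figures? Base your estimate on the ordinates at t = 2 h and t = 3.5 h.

k ≈ 4.05 h

On the falling limb, Q drops from 113 to 78 m³/s between t = 2 h and t = 3.5 h (Δt = 1.5 h).
k = −Δt / ln(Q₂/Q₁) = −1.5 / ln(78/113) = 4.05 h.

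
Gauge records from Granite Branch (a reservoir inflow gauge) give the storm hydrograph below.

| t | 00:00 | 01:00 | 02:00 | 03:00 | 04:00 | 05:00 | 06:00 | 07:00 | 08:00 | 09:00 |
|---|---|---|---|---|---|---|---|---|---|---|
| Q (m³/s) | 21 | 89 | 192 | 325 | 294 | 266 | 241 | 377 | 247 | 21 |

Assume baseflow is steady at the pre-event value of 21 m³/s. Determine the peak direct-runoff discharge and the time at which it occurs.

Q_p = 356.0 m³/s at t = 07:00

Subtracting baseflow gives direct-runoff ordinates: 0.0, 68.0, 171.0, 304.0, 273.0, 245.0, 220.0, 356.0, 226.0, 0.0 m³/s.
The maximum is 356.0 m³/s, occurring at the reading for t = 07:00.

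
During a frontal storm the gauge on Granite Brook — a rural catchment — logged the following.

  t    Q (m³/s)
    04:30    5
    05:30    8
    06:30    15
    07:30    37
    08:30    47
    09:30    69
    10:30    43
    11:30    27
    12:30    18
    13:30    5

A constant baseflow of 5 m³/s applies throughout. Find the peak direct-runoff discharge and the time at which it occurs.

Subtracting baseflow gives direct-runoff ordinates: 0.0, 3.0, 10.0, 32.0, 42.0, 64.0, 38.0, 22.0, 13.0, 0.0 m³/s.
The maximum is 64.0 m³/s, occurring at the reading for t = 09:30.

Q_p = 64.0 m³/s at t = 09:30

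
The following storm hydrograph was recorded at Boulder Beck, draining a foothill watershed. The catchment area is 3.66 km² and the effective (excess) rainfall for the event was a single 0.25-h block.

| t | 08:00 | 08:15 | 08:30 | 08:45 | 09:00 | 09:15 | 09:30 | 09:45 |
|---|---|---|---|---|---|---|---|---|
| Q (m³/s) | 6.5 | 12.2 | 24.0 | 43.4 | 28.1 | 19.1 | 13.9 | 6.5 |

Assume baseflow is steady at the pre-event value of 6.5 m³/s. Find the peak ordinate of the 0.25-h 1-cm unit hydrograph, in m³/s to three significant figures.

U_p ≈ 14.8 m³/s

Direct runoff: 0.0, 5.7, 17.5, 36.9, 21.6, 12.6, 7.4, 0.0 m³/s; ΣQ_DR = 101.7 m³/s, peak = 36.9 m³/s.
Runoff depth d = ΣQ_DR·Δt / A = 101.7 × 900 / (3.66 km²) = 25.01 mm.
The 1-cm UH is the DRH scaled by (10 mm)/d, so U_p = 36.9 × 10/25.01 = 14.8 m³/s.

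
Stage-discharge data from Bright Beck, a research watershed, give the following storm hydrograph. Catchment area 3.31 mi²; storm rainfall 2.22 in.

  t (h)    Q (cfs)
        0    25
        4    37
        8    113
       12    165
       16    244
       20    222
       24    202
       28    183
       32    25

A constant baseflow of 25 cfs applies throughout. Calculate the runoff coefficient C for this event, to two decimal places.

C ≈ 0.84

ΣQ_DR = 991.0 cfs; V = ΣQ_DR·Δt = 1.427 × 10^7 ft³.
Runoff depth d = V / A = 1.856 in.
C = d / P = 1.856 / 2.22 = 0.84.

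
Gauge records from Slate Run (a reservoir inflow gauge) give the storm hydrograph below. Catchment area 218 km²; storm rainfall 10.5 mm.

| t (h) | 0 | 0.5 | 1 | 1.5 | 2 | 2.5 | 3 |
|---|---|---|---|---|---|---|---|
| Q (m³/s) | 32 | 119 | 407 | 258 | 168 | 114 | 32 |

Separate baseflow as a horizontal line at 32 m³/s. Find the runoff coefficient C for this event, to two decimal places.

C ≈ 0.71

ΣQ_DR = 906.0 m³/s; V = ΣQ_DR·Δt = 1.631 × 10^6 m³.
Runoff depth d = V / A = 7.481 mm.
C = d / P = 7.481 / 10.5 = 0.71.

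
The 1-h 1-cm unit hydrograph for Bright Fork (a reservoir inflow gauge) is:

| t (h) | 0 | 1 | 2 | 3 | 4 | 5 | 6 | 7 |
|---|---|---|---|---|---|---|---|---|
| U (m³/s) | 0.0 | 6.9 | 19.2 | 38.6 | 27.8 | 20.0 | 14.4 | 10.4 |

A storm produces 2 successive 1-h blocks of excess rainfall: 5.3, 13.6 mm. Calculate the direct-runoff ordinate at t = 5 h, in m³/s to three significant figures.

By discrete convolution, Q_j = Σ (P_i / 10 mm) · U_{j−i}.
At t = 5 h (j=5): Q = (5.3/10)·20.0 + (13.6/10)·27.8 = 48.4 m³/s.

Q ≈ 48.4 m³/s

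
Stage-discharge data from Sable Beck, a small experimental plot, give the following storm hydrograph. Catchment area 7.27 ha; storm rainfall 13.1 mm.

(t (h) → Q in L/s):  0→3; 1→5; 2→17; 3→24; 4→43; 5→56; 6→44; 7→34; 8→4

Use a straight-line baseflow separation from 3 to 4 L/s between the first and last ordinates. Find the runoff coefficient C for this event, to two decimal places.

C ≈ 0.75

ΣQ_DR = 198.5 L/s; V = ΣQ_DR·Δt = 7.146 × 10^5 L.
Runoff depth d = V / A = 9.829 mm.
C = d / P = 9.829 / 13.1 = 0.75.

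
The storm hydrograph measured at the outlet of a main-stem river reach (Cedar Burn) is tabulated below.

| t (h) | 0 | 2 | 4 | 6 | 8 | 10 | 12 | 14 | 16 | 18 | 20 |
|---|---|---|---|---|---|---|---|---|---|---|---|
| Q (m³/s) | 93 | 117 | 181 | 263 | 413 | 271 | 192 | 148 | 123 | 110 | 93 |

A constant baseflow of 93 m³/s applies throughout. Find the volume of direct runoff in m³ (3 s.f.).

Direct-runoff ordinates (Q − Q_b): 0.0, 24.0, 88.0, 170.0, 320.0, 178.0, 99.0, 55.0, 30.0, 17.0, 0.0 m³/s.
ΣQ_DR = 981.0 m³/s.
With Δt = 2 h = 7200 s, V = ΣQ_DR · Δt = 981.0 × 7200 = 7.06 × 10^6 m³.

V ≈ 7.06 × 10^6 m³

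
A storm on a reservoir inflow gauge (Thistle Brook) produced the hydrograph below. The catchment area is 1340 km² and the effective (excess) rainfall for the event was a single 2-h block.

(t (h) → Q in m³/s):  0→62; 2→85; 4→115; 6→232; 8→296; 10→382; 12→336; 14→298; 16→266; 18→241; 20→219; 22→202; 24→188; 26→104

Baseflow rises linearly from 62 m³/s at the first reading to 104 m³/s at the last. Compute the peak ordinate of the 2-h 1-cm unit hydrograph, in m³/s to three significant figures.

U_p ≈ 303 m³/s

Direct runoff: 0.00, 19.77, 46.54, 160.31, 221.08, 303.85, 254.62, 213.38, 178.15, 149.92, 124.69, 104.46, 87.23, 0.00 m³/s; ΣQ_DR = 1864 m³/s, peak = 303.85 m³/s.
Runoff depth d = ΣQ_DR·Δt / A = 1864 × 7200 / (1340 km²) = 10.02 mm.
The 1-cm UH is the DRH scaled by (10 mm)/d, so U_p = 303.85 × 10/10.02 = 303 m³/s.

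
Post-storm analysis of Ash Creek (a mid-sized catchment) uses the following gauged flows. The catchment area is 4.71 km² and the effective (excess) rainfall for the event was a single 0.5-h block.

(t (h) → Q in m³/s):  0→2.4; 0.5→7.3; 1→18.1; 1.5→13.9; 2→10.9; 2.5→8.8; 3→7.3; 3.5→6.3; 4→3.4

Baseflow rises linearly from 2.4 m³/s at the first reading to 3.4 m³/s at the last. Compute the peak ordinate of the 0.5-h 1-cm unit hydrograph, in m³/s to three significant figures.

U_p ≈ 7.73 m³/s

Direct runoff: 0.00, 4.78, 15.45, 11.12, 8.00, 5.78, 4.15, 3.02, 0.00 m³/s; ΣQ_DR = 52.30 m³/s, peak = 15.45 m³/s.
Runoff depth d = ΣQ_DR·Δt / A = 52.30 × 1800 / (4.71 km²) = 19.99 mm.
The 1-cm UH is the DRH scaled by (10 mm)/d, so U_p = 15.45 × 10/19.99 = 7.73 m³/s.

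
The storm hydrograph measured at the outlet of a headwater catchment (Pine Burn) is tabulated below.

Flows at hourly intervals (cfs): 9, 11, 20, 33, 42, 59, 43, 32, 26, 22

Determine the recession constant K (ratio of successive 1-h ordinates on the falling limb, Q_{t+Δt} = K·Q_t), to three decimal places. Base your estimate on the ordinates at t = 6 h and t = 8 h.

Using the recession-limb readings at t = 6 h and t = 8 h: Q falls from 43 to 26 cfs over 2 intervals.
K = (Q₂/Q₁)^(1/2) = (26/43)^(1/2) = 0.778.

K ≈ 0.778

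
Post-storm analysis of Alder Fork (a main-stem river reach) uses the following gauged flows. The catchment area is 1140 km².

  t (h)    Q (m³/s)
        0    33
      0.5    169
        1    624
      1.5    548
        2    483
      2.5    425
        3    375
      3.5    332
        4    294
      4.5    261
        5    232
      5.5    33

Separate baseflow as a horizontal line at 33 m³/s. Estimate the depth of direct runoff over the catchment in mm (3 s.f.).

Direct runoff: 0.0, 136.0, 591.0, 515.0, 450.0, 392.0, 342.0, 299.0, 261.0, 228.0, 199.0, 0.0 m³/s; ΣQ_DR = 3413 m³/s.
V = ΣQ_DR · Δt = 3413 × 1800 s = 6.143 × 10^6 m³.
Over A = 1140 km², depth = V / A = 5.39 mm.

d ≈ 5.39 mm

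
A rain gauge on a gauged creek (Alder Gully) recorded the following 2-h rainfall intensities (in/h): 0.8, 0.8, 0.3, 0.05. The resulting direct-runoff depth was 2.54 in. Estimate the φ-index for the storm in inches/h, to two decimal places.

φ ≈ 0.21 in/h

Only the 3 blocks with intensity above φ contribute runoff: 0.8, 0.8, 0.3 in/h.
Σ(I−φ)·Δt = d  ⇒  (0.8+0.8+0.3 − 3φ)·2 = 2.54
φ = (1.900 − 2.54/2) / 3 = 0.21 in/h.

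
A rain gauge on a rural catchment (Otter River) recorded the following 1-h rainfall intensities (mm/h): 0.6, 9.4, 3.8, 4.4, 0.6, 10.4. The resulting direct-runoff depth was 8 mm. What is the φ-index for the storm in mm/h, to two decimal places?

φ ≈ 5.90 mm/h

Only the 2 blocks with intensity above φ contribute runoff: 9.4, 10.4 mm/h.
Σ(I−φ)·Δt = d  ⇒  (9.4+10.4 − 2φ)·1 = 8
φ = (19.80 − 8/1) / 2 = 5.90 mm/h.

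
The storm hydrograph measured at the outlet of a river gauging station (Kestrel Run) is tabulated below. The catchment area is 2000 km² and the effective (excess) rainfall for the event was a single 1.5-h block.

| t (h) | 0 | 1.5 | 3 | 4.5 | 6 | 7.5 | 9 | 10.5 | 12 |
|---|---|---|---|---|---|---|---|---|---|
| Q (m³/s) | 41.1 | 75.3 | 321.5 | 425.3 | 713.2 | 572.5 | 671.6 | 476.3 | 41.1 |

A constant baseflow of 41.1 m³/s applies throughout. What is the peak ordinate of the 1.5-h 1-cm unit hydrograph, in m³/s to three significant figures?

Direct runoff: 0.0, 34.2, 280.4, 384.2, 672.1, 531.4, 630.5, 435.2, 0.0 m³/s; ΣQ_DR = 2968 m³/s, peak = 672.1 m³/s.
Runoff depth d = ΣQ_DR·Δt / A = 2968 × 5400 / (2000 km²) = 8.014 mm.
The 1-cm UH is the DRH scaled by (10 mm)/d, so U_p = 672.1 × 10/8.014 = 839 m³/s.

U_p ≈ 839 m³/s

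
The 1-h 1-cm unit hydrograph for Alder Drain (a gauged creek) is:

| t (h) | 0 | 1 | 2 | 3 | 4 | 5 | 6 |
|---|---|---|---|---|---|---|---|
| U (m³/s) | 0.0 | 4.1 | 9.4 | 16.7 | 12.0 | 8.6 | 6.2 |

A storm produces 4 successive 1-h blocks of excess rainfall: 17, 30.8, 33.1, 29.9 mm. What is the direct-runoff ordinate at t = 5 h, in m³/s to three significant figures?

Q ≈ 135 m³/s

By discrete convolution, Q_j = Σ (P_i / 10 mm) · U_{j−i}.
At t = 5 h (j=5): Q = (17/10)·8.6 + (30.8/10)·12.0 + (33.1/10)·16.7 + (29.9/10)·9.4 = 135 m³/s.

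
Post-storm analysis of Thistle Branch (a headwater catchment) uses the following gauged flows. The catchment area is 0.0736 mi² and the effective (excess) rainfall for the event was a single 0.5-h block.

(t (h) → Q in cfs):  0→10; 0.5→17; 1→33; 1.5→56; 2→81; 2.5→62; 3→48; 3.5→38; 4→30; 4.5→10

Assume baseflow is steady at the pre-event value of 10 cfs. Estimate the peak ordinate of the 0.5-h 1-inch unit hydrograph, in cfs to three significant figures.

U_p ≈ 23.7 cfs

Direct runoff: 0.0, 7.0, 23.0, 46.0, 71.0, 52.0, 38.0, 28.0, 20.0, 0.0 cfs; ΣQ_DR = 285.0 cfs, peak = 71.0 cfs.
Runoff depth d = ΣQ_DR·Δt / A = 285.0 × 1800 / (0.0736 mi²) = 3.000 in.
The 1-inch UH is the DRH scaled by (1 in)/d, so U_p = 71.0 × 1/3.000 = 23.7 cfs.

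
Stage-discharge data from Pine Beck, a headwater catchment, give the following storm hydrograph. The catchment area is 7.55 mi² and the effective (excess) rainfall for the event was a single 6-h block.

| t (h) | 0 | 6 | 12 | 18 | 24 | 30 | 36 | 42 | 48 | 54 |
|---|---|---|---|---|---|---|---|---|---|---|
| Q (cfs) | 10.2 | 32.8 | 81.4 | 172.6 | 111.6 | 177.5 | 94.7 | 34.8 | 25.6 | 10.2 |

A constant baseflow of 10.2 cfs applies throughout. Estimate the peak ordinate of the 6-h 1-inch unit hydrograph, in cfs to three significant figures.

U_p ≈ 209 cfs

Direct runoff: 0.0, 22.6, 71.2, 162.4, 101.4, 167.3, 84.5, 24.6, 15.4, 0.0 cfs; ΣQ_DR = 649.4 cfs, peak = 167.3 cfs.
Runoff depth d = ΣQ_DR·Δt / A = 649.4 × 21600 / (7.55 mi²) = 0.7997 in.
The 1-inch UH is the DRH scaled by (1 in)/d, so U_p = 167.3 × 1/0.7997 = 209 cfs.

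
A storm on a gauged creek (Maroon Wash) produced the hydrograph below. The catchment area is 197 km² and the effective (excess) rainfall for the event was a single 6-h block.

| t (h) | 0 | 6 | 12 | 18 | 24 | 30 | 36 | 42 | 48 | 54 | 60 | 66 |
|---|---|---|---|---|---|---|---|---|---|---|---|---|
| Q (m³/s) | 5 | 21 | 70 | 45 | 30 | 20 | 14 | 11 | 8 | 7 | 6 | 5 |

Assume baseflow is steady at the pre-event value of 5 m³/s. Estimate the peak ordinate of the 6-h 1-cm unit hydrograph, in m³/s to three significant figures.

U_p ≈ 32.6 m³/s

Direct runoff: 0.0, 16.0, 65.0, 40.0, 25.0, 15.0, 9.0, 6.0, 3.0, 2.0, 1.0, 0.0 m³/s; ΣQ_DR = 182.0 m³/s, peak = 65.0 m³/s.
Runoff depth d = ΣQ_DR·Δt / A = 182.0 × 21600 / (197 km²) = 19.96 mm.
The 1-cm UH is the DRH scaled by (10 mm)/d, so U_p = 65.0 × 10/19.96 = 32.6 m³/s.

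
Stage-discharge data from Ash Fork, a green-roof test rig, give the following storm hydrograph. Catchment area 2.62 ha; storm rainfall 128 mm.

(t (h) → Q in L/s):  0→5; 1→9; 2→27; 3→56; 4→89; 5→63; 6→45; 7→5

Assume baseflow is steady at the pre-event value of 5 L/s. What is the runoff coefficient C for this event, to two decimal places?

ΣQ_DR = 259.0 L/s; V = ΣQ_DR·Δt = 9.324 × 10^5 L.
Runoff depth d = V / A = 35.59 mm.
C = d / P = 35.59 / 128 = 0.28.

C ≈ 0.28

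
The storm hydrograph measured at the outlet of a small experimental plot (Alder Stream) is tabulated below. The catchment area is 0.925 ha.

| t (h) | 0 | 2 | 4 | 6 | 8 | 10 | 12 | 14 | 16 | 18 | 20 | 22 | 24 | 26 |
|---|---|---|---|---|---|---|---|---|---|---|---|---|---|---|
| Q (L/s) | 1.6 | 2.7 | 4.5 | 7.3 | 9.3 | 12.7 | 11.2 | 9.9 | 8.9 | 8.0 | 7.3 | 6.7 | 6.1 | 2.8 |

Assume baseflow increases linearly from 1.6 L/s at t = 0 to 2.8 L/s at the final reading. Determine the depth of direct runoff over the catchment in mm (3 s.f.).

Direct runoff: 0.00, 1.01, 2.72, 5.42, 7.33, 10.64, 9.05, 7.65, 6.56, 5.57, 4.78, 4.08, 3.39, 0.00 L/s; ΣQ_DR = 68.20 L/s.
V = ΣQ_DR · Δt = 68.20 × 7200 s = 4.910 × 10^5 L.
Over A = 0.925 ha, depth = V / A = 53.1 mm.

d ≈ 53.1 mm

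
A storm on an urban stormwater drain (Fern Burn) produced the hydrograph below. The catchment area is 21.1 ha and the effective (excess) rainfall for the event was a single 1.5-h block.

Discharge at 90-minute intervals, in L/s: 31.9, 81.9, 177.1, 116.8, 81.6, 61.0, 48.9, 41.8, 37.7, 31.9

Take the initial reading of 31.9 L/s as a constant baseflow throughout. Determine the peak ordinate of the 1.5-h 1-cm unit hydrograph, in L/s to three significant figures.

Direct runoff: 0.0, 50.0, 145.2, 84.9, 49.7, 29.1, 17.0, 9.9, 5.8, 0.0 L/s; ΣQ_DR = 391.6 L/s, peak = 145.2 L/s.
Runoff depth d = ΣQ_DR·Δt / A = 391.6 × 5400 / (21.1 ha) = 10.02 mm.
The 1-cm UH is the DRH scaled by (10 mm)/d, so U_p = 145.2 × 10/10.02 = 145 L/s.

U_p ≈ 145 L/s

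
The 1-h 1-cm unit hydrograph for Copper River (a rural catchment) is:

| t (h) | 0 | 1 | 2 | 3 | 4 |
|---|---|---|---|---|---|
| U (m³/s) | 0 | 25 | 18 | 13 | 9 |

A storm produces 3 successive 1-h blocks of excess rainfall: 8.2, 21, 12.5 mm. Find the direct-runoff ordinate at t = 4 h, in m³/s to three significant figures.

By discrete convolution, Q_j = Σ (P_i / 10 mm) · U_{j−i}.
At t = 4 h (j=4): Q = (8.2/10)·9 + (21/10)·13 + (12.5/10)·18 = 57.2 m³/s.

Q ≈ 57.2 m³/s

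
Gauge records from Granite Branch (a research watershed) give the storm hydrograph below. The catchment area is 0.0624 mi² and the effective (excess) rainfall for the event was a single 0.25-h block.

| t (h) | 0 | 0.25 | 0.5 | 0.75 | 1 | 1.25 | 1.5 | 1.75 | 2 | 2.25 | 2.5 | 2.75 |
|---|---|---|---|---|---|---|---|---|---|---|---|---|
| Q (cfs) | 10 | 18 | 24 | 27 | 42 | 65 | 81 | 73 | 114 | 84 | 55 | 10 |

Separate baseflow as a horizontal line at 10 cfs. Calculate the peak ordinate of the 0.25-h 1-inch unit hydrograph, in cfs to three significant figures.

Direct runoff: 0.0, 8.0, 14.0, 17.0, 32.0, 55.0, 71.0, 63.0, 104.0, 74.0, 45.0, 0.0 cfs; ΣQ_DR = 483.0 cfs, peak = 104.0 cfs.
Runoff depth d = ΣQ_DR·Δt / A = 483.0 × 900 / (0.0624 mi²) = 2.999 in.
The 1-inch UH is the DRH scaled by (1 in)/d, so U_p = 104.0 × 1/2.999 = 34.7 cfs.

U_p ≈ 34.7 cfs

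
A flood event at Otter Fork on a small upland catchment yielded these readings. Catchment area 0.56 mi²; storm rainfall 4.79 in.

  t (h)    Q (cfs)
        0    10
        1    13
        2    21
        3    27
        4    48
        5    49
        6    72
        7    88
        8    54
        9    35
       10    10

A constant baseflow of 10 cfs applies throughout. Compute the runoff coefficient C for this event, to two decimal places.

ΣQ_DR = 317.0 cfs; V = ΣQ_DR·Δt = 1.141 × 10^6 ft³.
Runoff depth d = V / A = 0.8772 in.
C = d / P = 0.8772 / 4.79 = 0.18.

C ≈ 0.18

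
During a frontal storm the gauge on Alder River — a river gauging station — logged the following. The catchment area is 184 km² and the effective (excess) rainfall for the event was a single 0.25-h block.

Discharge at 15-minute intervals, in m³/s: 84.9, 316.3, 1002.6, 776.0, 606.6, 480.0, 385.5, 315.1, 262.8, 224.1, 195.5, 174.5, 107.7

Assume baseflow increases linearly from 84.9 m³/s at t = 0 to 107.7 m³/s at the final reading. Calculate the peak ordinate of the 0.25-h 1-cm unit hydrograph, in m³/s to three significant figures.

Direct runoff: 0.00, 229.50, 913.90, 685.40, 514.10, 385.60, 289.20, 216.90, 162.70, 122.10, 91.60, 68.70, 0.00 m³/s; ΣQ_DR = 3680 m³/s, peak = 913.90 m³/s.
Runoff depth d = ΣQ_DR·Δt / A = 3680 × 900 / (184 km²) = 18.00 mm.
The 1-cm UH is the DRH scaled by (10 mm)/d, so U_p = 913.90 × 10/18.00 = 508 m³/s.

U_p ≈ 508 m³/s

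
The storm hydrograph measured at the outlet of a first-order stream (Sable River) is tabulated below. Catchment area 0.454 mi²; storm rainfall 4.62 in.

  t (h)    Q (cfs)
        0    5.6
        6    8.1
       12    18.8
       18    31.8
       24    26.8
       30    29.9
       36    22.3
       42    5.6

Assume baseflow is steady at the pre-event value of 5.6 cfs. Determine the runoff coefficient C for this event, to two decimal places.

ΣQ_DR = 104.1 cfs; V = ΣQ_DR·Δt = 2.249 × 10^6 ft³.
Runoff depth d = V / A = 2.132 in.
C = d / P = 2.132 / 4.62 = 0.46.

C ≈ 0.46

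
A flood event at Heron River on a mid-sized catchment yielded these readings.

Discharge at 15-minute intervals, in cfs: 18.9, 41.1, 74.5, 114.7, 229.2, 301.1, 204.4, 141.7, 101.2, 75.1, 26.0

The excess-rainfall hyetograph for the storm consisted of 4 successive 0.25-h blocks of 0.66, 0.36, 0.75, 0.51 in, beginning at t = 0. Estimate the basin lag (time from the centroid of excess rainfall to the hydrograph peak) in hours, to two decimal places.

Centroid of excess rainfall: t_c = Σ P_i·t̄_i / ΣP_i = 0.4967 h (block centres at 0.125, 0.375, 0.625, 0.875 h).
Hydrograph peak occurs at t = 1.25 h, so basin lag t_L = 1.25 − 0.4967 = 0.75 h.

t_L ≈ 0.75 h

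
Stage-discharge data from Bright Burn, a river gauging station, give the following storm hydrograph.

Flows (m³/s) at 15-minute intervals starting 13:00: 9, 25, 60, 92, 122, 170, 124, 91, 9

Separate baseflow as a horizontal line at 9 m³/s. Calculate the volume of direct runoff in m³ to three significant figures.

Direct-runoff ordinates (Q − Q_b): 0.0, 16.0, 51.0, 83.0, 113.0, 161.0, 115.0, 82.0, 0.0 m³/s.
ΣQ_DR = 621.0 m³/s.
With Δt = 0.25 h = 900 s, V = ΣQ_DR · Δt = 621.0 × 900 = 5.59 × 10^5 m³.

V ≈ 5.59 × 10^5 m³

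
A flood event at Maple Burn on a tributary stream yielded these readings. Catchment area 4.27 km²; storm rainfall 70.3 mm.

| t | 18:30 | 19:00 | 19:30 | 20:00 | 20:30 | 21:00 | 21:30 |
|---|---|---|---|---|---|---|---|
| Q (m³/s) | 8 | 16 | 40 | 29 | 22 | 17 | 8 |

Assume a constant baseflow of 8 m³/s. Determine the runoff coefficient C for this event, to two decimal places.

ΣQ_DR = 84.00 m³/s; V = ΣQ_DR·Δt = 1.512 × 10^5 m³.
Runoff depth d = V / A = 35.41 mm.
C = d / P = 35.41 / 70.3 = 0.50.

C ≈ 0.50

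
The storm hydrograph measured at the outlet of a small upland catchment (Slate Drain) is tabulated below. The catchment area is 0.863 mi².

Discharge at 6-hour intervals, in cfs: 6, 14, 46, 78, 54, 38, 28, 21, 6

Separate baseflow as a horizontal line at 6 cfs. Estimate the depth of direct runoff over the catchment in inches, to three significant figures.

d ≈ 2.55 in

Direct runoff: 0.0, 8.0, 40.0, 72.0, 48.0, 32.0, 22.0, 15.0, 0.0 cfs; ΣQ_DR = 237.0 cfs.
V = ΣQ_DR · Δt = 237.0 × 21600 s = 5.119 × 10^6 ft³.
Over A = 0.863 mi², depth = V / A = 2.55 in.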